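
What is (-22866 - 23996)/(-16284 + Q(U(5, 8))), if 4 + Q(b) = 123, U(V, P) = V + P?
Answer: 46862/16165 ≈ 2.8990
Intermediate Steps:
U(V, P) = P + V
Q(b) = 119 (Q(b) = -4 + 123 = 119)
(-22866 - 23996)/(-16284 + Q(U(5, 8))) = (-22866 - 23996)/(-16284 + 119) = -46862/(-16165) = -46862*(-1/16165) = 46862/16165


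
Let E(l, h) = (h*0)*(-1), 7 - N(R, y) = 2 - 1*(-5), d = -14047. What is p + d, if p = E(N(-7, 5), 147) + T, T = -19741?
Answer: -33788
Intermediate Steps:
N(R, y) = 0 (N(R, y) = 7 - (2 - 1*(-5)) = 7 - (2 + 5) = 7 - 1*7 = 7 - 7 = 0)
E(l, h) = 0 (E(l, h) = 0*(-1) = 0)
p = -19741 (p = 0 - 19741 = -19741)
p + d = -19741 - 14047 = -33788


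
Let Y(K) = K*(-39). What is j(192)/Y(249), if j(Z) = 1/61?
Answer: -1/592371 ≈ -1.6881e-6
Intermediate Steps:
j(Z) = 1/61
Y(K) = -39*K
j(192)/Y(249) = 1/(61*((-39*249))) = (1/61)/(-9711) = (1/61)*(-1/9711) = -1/592371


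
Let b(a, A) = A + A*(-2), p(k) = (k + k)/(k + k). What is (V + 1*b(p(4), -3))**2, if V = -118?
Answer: 13225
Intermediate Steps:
p(k) = 1 (p(k) = (2*k)/((2*k)) = (2*k)*(1/(2*k)) = 1)
b(a, A) = -A (b(a, A) = A - 2*A = -A)
(V + 1*b(p(4), -3))**2 = (-118 + 1*(-1*(-3)))**2 = (-118 + 1*3)**2 = (-118 + 3)**2 = (-115)**2 = 13225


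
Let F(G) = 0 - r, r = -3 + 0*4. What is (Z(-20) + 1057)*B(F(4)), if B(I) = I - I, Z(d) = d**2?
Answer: 0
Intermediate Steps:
r = -3 (r = -3 + 0 = -3)
F(G) = 3 (F(G) = 0 - 1*(-3) = 0 + 3 = 3)
B(I) = 0
(Z(-20) + 1057)*B(F(4)) = ((-20)**2 + 1057)*0 = (400 + 1057)*0 = 1457*0 = 0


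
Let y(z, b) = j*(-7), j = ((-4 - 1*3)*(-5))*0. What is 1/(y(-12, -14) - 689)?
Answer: -1/689 ≈ -0.0014514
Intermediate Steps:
j = 0 (j = ((-4 - 3)*(-5))*0 = -7*(-5)*0 = 35*0 = 0)
y(z, b) = 0 (y(z, b) = 0*(-7) = 0)
1/(y(-12, -14) - 689) = 1/(0 - 689) = 1/(-689) = -1/689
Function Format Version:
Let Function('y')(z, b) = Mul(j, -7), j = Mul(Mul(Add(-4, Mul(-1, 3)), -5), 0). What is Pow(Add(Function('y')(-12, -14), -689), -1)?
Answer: Rational(-1, 689) ≈ -0.0014514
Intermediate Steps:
j = 0 (j = Mul(Mul(Add(-4, -3), -5), 0) = Mul(Mul(-7, -5), 0) = Mul(35, 0) = 0)
Function('y')(z, b) = 0 (Function('y')(z, b) = Mul(0, -7) = 0)
Pow(Add(Function('y')(-12, -14), -689), -1) = Pow(Add(0, -689), -1) = Pow(-689, -1) = Rational(-1, 689)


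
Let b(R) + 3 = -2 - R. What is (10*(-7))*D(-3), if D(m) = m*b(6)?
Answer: -2310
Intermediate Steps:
b(R) = -5 - R (b(R) = -3 + (-2 - R) = -5 - R)
D(m) = -11*m (D(m) = m*(-5 - 1*6) = m*(-5 - 6) = m*(-11) = -11*m)
(10*(-7))*D(-3) = (10*(-7))*(-11*(-3)) = -70*33 = -2310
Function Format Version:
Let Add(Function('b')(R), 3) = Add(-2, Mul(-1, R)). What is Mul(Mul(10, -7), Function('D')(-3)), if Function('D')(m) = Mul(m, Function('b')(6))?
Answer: -2310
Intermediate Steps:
Function('b')(R) = Add(-5, Mul(-1, R)) (Function('b')(R) = Add(-3, Add(-2, Mul(-1, R))) = Add(-5, Mul(-1, R)))
Function('D')(m) = Mul(-11, m) (Function('D')(m) = Mul(m, Add(-5, Mul(-1, 6))) = Mul(m, Add(-5, -6)) = Mul(m, -11) = Mul(-11, m))
Mul(Mul(10, -7), Function('D')(-3)) = Mul(Mul(10, -7), Mul(-11, -3)) = Mul(-70, 33) = -2310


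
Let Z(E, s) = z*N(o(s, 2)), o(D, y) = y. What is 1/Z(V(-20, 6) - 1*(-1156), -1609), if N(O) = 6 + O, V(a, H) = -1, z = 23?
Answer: 1/184 ≈ 0.0054348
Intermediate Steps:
Z(E, s) = 184 (Z(E, s) = 23*(6 + 2) = 23*8 = 184)
1/Z(V(-20, 6) - 1*(-1156), -1609) = 1/184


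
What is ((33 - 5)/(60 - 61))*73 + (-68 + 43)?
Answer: -2069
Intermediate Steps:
((33 - 5)/(60 - 61))*73 + (-68 + 43) = (28/(-1))*73 - 25 = (28*(-1))*73 - 25 = -28*73 - 25 = -2044 - 25 = -2069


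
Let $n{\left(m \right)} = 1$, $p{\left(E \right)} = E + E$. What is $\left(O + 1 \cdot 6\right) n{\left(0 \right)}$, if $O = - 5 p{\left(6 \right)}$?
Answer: $-54$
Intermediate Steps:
$p{\left(E \right)} = 2 E$
$O = -60$ ($O = - 5 \cdot 2 \cdot 6 = \left(-5\right) 12 = -60$)
$\left(O + 1 \cdot 6\right) n{\left(0 \right)} = \left(-60 + 1 \cdot 6\right) 1 = \left(-60 + 6\right) 1 = \left(-54\right) 1 = -54$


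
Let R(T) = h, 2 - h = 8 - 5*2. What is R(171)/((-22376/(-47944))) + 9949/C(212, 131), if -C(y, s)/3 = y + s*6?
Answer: 43944815/8374218 ≈ 5.2476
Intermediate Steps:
C(y, s) = -18*s - 3*y (C(y, s) = -3*(y + s*6) = -3*(y + 6*s) = -18*s - 3*y)
h = 4 (h = 2 - (8 - 5*2) = 2 - (8 - 10) = 2 - 1*(-2) = 2 + 2 = 4)
R(T) = 4
R(171)/((-22376/(-47944))) + 9949/C(212, 131) = 4/((-22376/(-47944))) + 9949/(-18*131 - 3*212) = 4/((-22376*(-1/47944))) + 9949/(-2358 - 636) = 4/(2797/5993) + 9949/(-2994) = 4*(5993/2797) + 9949*(-1/2994) = 23972/2797 - 9949/2994 = 43944815/8374218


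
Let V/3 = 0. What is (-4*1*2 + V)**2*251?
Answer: 16064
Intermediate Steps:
V = 0 (V = 3*0 = 0)
(-4*1*2 + V)**2*251 = (-4*1*2 + 0)**2*251 = (-4*2 + 0)**2*251 = (-8 + 0)**2*251 = (-8)**2*251 = 64*251 = 16064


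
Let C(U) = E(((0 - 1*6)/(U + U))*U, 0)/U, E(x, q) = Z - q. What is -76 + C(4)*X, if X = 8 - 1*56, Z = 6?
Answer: -148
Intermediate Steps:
E(x, q) = 6 - q
C(U) = 6/U (C(U) = (6 - 1*0)/U = (6 + 0)/U = 6/U)
X = -48 (X = 8 - 56 = -48)
-76 + C(4)*X = -76 + (6/4)*(-48) = -76 + (6*(1/4))*(-48) = -76 + (3/2)*(-48) = -76 - 72 = -148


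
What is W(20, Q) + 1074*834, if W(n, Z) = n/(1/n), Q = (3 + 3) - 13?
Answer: 896116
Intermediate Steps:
Q = -7 (Q = 6 - 13 = -7)
W(n, Z) = n² (W(n, Z) = n*n = n²)
W(20, Q) + 1074*834 = 20² + 1074*834 = 400 + 895716 = 896116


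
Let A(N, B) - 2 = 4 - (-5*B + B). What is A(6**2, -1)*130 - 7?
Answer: 253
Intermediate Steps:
A(N, B) = 6 + 4*B (A(N, B) = 2 + (4 - (-5*B + B)) = 2 + (4 - (-4)*B) = 2 + (4 + 4*B) = 6 + 4*B)
A(6**2, -1)*130 - 7 = (6 + 4*(-1))*130 - 7 = (6 - 4)*130 - 7 = 2*130 - 7 = 260 - 7 = 253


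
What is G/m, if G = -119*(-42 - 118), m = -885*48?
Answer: -238/531 ≈ -0.44821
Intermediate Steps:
m = -42480
G = 19040 (G = -119*(-160) = 19040)
G/m = 19040/(-42480) = 19040*(-1/42480) = -238/531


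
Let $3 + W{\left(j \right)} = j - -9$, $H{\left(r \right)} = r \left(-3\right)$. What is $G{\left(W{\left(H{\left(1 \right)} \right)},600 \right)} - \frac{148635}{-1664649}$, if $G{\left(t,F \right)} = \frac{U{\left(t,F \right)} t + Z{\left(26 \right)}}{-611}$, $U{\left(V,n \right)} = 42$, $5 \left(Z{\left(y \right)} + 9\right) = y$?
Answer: $- \frac{102386}{924805} \approx -0.11071$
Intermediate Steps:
$Z{\left(y \right)} = -9 + \frac{y}{5}$
$H{\left(r \right)} = - 3 r$
$W{\left(j \right)} = 6 + j$ ($W{\left(j \right)} = -3 + \left(j - -9\right) = -3 + \left(j + 9\right) = -3 + \left(9 + j\right) = 6 + j$)
$G{\left(t,F \right)} = \frac{19}{3055} - \frac{42 t}{611}$ ($G{\left(t,F \right)} = \frac{42 t + \left(-9 + \frac{1}{5} \cdot 26\right)}{-611} = \left(42 t + \left(-9 + \frac{26}{5}\right)\right) \left(- \frac{1}{611}\right) = \left(42 t - \frac{19}{5}\right) \left(- \frac{1}{611}\right) = \left(- \frac{19}{5} + 42 t\right) \left(- \frac{1}{611}\right) = \frac{19}{3055} - \frac{42 t}{611}$)
$G{\left(W{\left(H{\left(1 \right)} \right)},600 \right)} - \frac{148635}{-1664649} = \left(\frac{19}{3055} - \frac{42 \left(6 - 3\right)}{611}\right) - \frac{148635}{-1664649} = \left(\frac{19}{3055} - \frac{42 \left(6 - 3\right)}{611}\right) - 148635 \left(- \frac{1}{1664649}\right) = \left(\frac{19}{3055} - \frac{126}{611}\right) - - \frac{16515}{184961} = \left(\frac{19}{3055} - \frac{126}{611}\right) + \frac{16515}{184961} = - \frac{1}{5} + \frac{16515}{184961} = - \frac{102386}{924805}$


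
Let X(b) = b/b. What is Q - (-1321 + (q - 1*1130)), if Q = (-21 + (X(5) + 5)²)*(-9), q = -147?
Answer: 2463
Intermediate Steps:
X(b) = 1
Q = -135 (Q = (-21 + (1 + 5)²)*(-9) = (-21 + 6²)*(-9) = (-21 + 36)*(-9) = 15*(-9) = -135)
Q - (-1321 + (q - 1*1130)) = -135 - (-1321 + (-147 - 1*1130)) = -135 - (-1321 + (-147 - 1130)) = -135 - (-1321 - 1277) = -135 - 1*(-2598) = -135 + 2598 = 2463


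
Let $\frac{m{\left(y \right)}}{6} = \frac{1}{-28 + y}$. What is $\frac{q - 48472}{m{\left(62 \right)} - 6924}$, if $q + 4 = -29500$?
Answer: $\frac{23256}{2065} \approx 11.262$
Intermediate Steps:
$q = -29504$ ($q = -4 - 29500 = -29504$)
$m{\left(y \right)} = \frac{6}{-28 + y}$
$\frac{q - 48472}{m{\left(62 \right)} - 6924} = \frac{-29504 - 48472}{\frac{6}{-28 + 62} - 6924} = - \frac{77976}{\frac{6}{34} - 6924} = - \frac{77976}{6 \cdot \frac{1}{34} - 6924} = - \frac{77976}{\frac{3}{17} - 6924} = - \frac{77976}{- \frac{117705}{17}} = \left(-77976\right) \left(- \frac{17}{117705}\right) = \frac{23256}{2065}$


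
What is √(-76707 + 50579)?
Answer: 4*I*√1633 ≈ 161.64*I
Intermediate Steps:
√(-76707 + 50579) = √(-26128) = 4*I*√1633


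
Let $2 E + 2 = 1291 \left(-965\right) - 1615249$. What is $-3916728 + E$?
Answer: $-5347261$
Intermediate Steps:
$E = -1430533$ ($E = -1 + \frac{1291 \left(-965\right) - 1615249}{2} = -1 + \frac{-1245815 - 1615249}{2} = -1 + \frac{1}{2} \left(-2861064\right) = -1 - 1430532 = -1430533$)
$-3916728 + E = -3916728 - 1430533 = -5347261$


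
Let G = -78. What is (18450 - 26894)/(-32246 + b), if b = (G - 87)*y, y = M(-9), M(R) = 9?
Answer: 8444/33731 ≈ 0.25033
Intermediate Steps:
y = 9
b = -1485 (b = (-78 - 87)*9 = -165*9 = -1485)
(18450 - 26894)/(-32246 + b) = (18450 - 26894)/(-32246 - 1485) = -8444/(-33731) = -8444*(-1/33731) = 8444/33731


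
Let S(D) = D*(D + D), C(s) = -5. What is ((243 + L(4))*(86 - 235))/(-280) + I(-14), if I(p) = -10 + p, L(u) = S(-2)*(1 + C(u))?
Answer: 24719/280 ≈ 88.282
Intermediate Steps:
S(D) = 2*D**2 (S(D) = D*(2*D) = 2*D**2)
L(u) = -32 (L(u) = (2*(-2)**2)*(1 - 5) = (2*4)*(-4) = 8*(-4) = -32)
((243 + L(4))*(86 - 235))/(-280) + I(-14) = ((243 - 32)*(86 - 235))/(-280) + (-10 - 14) = (211*(-149))*(-1/280) - 24 = -31439*(-1/280) - 24 = 31439/280 - 24 = 24719/280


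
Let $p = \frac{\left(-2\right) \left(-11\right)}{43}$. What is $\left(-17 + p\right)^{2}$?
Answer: $\frac{502681}{1849} \approx 271.87$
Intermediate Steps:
$p = \frac{22}{43}$ ($p = 22 \cdot \frac{1}{43} = \frac{22}{43} \approx 0.51163$)
$\left(-17 + p\right)^{2} = \left(-17 + \frac{22}{43}\right)^{2} = \left(- \frac{709}{43}\right)^{2} = \frac{502681}{1849}$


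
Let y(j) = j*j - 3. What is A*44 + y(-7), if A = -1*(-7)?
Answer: 354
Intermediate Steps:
y(j) = -3 + j**2 (y(j) = j**2 - 3 = -3 + j**2)
A = 7
A*44 + y(-7) = 7*44 + (-3 + (-7)**2) = 308 + (-3 + 49) = 308 + 46 = 354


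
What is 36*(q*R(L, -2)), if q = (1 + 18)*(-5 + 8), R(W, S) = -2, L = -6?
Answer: -4104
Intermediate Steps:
q = 57 (q = 19*3 = 57)
36*(q*R(L, -2)) = 36*(57*(-2)) = 36*(-114) = -4104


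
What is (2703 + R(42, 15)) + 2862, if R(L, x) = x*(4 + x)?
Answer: 5850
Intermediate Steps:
(2703 + R(42, 15)) + 2862 = (2703 + 15*(4 + 15)) + 2862 = (2703 + 15*19) + 2862 = (2703 + 285) + 2862 = 2988 + 2862 = 5850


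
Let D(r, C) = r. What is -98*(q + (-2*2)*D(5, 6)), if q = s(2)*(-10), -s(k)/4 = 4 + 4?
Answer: -29400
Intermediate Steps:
s(k) = -32 (s(k) = -4*(4 + 4) = -4*8 = -32)
q = 320 (q = -32*(-10) = 320)
-98*(q + (-2*2)*D(5, 6)) = -98*(320 - 2*2*5) = -98*(320 - 4*5) = -98*(320 - 20) = -98*300 = -29400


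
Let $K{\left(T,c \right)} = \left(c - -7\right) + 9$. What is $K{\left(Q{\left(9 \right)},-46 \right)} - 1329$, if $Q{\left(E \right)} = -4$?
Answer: $-1359$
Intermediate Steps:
$K{\left(T,c \right)} = 16 + c$ ($K{\left(T,c \right)} = \left(c + 7\right) + 9 = \left(7 + c\right) + 9 = 16 + c$)
$K{\left(Q{\left(9 \right)},-46 \right)} - 1329 = \left(16 - 46\right) - 1329 = -30 - 1329 = -1359$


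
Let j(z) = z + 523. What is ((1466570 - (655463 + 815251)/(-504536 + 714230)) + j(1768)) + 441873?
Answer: 66777997447/34949 ≈ 1.9107e+6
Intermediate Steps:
j(z) = 523 + z
((1466570 - (655463 + 815251)/(-504536 + 714230)) + j(1768)) + 441873 = ((1466570 - (655463 + 815251)/(-504536 + 714230)) + (523 + 1768)) + 441873 = ((1466570 - 1470714/209694) + 2291) + 441873 = ((1466570 - 1*245119/34949) + 2291) + 441873 = ((1466570 - 245119/34949) + 2291) + 441873 = (51254909811/34949 + 2291) + 441873 = 51334977970/34949 + 441873 = 66777997447/34949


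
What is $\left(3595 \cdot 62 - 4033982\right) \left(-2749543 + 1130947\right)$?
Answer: $6168618266832$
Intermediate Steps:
$\left(3595 \cdot 62 - 4033982\right) \left(-2749543 + 1130947\right) = \left(222890 - 4033982\right) \left(-1618596\right) = \left(-3811092\right) \left(-1618596\right) = 6168618266832$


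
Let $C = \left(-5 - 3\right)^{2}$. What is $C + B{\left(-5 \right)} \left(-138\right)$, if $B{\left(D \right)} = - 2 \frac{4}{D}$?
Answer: $- \frac{784}{5} \approx -156.8$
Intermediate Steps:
$C = 64$ ($C = \left(-8\right)^{2} = 64$)
$B{\left(D \right)} = - \frac{8}{D}$
$C + B{\left(-5 \right)} \left(-138\right) = 64 + - \frac{8}{-5} \left(-138\right) = 64 + \left(-8\right) \left(- \frac{1}{5}\right) \left(-138\right) = 64 + \frac{8}{5} \left(-138\right) = 64 - \frac{1104}{5} = - \frac{784}{5}$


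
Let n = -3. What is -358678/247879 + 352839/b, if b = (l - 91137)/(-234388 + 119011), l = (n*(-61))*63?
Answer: 3363667637121371/6577717144 ≈ 5.1137e+5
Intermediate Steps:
l = 11529 (l = -3*(-61)*63 = 183*63 = 11529)
b = 26536/38459 (b = (11529 - 91137)/(-234388 + 119011) = -79608/(-115377) = -79608*(-1/115377) = 26536/38459 ≈ 0.68998)
-358678/247879 + 352839/b = -358678/247879 + 352839/(26536/38459) = -358678*1/247879 + 352839*(38459/26536) = -358678/247879 + 13569835101/26536 = 3363667637121371/6577717144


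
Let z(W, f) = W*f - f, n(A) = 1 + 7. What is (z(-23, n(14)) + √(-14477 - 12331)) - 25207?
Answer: -25399 + 2*I*√6702 ≈ -25399.0 + 163.73*I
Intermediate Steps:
n(A) = 8
z(W, f) = -f + W*f
(z(-23, n(14)) + √(-14477 - 12331)) - 25207 = (8*(-1 - 23) + √(-14477 - 12331)) - 25207 = (8*(-24) + √(-26808)) - 25207 = (-192 + 2*I*√6702) - 25207 = -25399 + 2*I*√6702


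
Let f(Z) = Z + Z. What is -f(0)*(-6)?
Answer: 0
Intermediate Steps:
f(Z) = 2*Z
-f(0)*(-6) = -2*0*(-6) = -1*0*(-6) = 0*(-6) = 0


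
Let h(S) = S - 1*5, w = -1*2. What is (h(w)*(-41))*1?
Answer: 287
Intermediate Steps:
w = -2
h(S) = -5 + S (h(S) = S - 5 = -5 + S)
(h(w)*(-41))*1 = ((-5 - 2)*(-41))*1 = -7*(-41)*1 = 287*1 = 287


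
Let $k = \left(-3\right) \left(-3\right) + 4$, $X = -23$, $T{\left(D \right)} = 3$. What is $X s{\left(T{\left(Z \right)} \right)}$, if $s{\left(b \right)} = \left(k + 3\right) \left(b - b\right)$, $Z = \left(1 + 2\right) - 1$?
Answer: $0$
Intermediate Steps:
$Z = 2$ ($Z = 3 - 1 = 2$)
$k = 13$ ($k = 9 + 4 = 13$)
$s{\left(b \right)} = 0$ ($s{\left(b \right)} = \left(13 + 3\right) \left(b - b\right) = 16 \cdot 0 = 0$)
$X s{\left(T{\left(Z \right)} \right)} = \left(-23\right) 0 = 0$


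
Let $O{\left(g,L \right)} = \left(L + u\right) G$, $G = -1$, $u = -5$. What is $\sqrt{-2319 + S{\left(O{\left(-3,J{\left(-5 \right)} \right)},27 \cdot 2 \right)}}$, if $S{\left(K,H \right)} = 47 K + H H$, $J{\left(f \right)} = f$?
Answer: $\sqrt{1067} \approx 32.665$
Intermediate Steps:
$O{\left(g,L \right)} = 5 - L$ ($O{\left(g,L \right)} = \left(L - 5\right) \left(-1\right) = \left(-5 + L\right) \left(-1\right) = 5 - L$)
$S{\left(K,H \right)} = H^{2} + 47 K$ ($S{\left(K,H \right)} = 47 K + H^{2} = H^{2} + 47 K$)
$\sqrt{-2319 + S{\left(O{\left(-3,J{\left(-5 \right)} \right)},27 \cdot 2 \right)}} = \sqrt{-2319 + \left(\left(27 \cdot 2\right)^{2} + 47 \left(5 - -5\right)\right)} = \sqrt{-2319 + \left(54^{2} + 47 \left(5 + 5\right)\right)} = \sqrt{-2319 + \left(2916 + 47 \cdot 10\right)} = \sqrt{-2319 + \left(2916 + 470\right)} = \sqrt{-2319 + 3386} = \sqrt{1067}$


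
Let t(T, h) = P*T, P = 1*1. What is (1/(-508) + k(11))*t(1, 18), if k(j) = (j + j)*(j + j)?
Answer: 245871/508 ≈ 484.00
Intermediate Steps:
k(j) = 4*j² (k(j) = (2*j)*(2*j) = 4*j²)
P = 1
t(T, h) = T (t(T, h) = 1*T = T)
(1/(-508) + k(11))*t(1, 18) = (1/(-508) + 4*11²)*1 = (-1/508 + 4*121)*1 = (-1/508 + 484)*1 = (245871/508)*1 = 245871/508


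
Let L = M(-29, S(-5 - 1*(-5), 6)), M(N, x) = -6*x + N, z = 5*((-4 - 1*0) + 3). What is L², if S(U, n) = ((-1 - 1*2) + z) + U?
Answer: 361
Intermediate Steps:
z = -5 (z = 5*((-4 + 0) + 3) = 5*(-4 + 3) = 5*(-1) = -5)
S(U, n) = -8 + U (S(U, n) = ((-1 - 1*2) - 5) + U = ((-1 - 2) - 5) + U = (-3 - 5) + U = -8 + U)
M(N, x) = N - 6*x
L = 19 (L = -29 - 6*(-8 + (-5 - 1*(-5))) = -29 - 6*(-8 + (-5 + 5)) = -29 - 6*(-8 + 0) = -29 - 6*(-8) = -29 + 48 = 19)
L² = 19² = 361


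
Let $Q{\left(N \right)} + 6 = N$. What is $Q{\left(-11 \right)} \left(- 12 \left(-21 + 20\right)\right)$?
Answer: $-204$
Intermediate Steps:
$Q{\left(N \right)} = -6 + N$
$Q{\left(-11 \right)} \left(- 12 \left(-21 + 20\right)\right) = \left(-6 - 11\right) \left(- 12 \left(-21 + 20\right)\right) = - 17 \left(\left(-12\right) \left(-1\right)\right) = \left(-17\right) 12 = -204$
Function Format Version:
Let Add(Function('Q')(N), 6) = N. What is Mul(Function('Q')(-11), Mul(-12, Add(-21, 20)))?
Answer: -204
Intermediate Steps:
Function('Q')(N) = Add(-6, N)
Mul(Function('Q')(-11), Mul(-12, Add(-21, 20))) = Mul(Add(-6, -11), Mul(-12, Add(-21, 20))) = Mul(-17, Mul(-12, -1)) = Mul(-17, 12) = -204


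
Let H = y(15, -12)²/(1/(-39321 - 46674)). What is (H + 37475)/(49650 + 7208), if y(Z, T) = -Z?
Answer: -9655700/28429 ≈ -339.64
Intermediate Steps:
H = -19348875 (H = (-1*15)²/(1/(-39321 - 46674)) = (-15)²/(1/(-85995)) = 225/(-1/85995) = 225*(-85995) = -19348875)
(H + 37475)/(49650 + 7208) = (-19348875 + 37475)/(49650 + 7208) = -19311400/56858 = -19311400*1/56858 = -9655700/28429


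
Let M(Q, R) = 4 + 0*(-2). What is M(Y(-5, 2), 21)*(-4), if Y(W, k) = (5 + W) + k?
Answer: -16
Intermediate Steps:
Y(W, k) = 5 + W + k
M(Q, R) = 4 (M(Q, R) = 4 + 0 = 4)
M(Y(-5, 2), 21)*(-4) = 4*(-4) = -16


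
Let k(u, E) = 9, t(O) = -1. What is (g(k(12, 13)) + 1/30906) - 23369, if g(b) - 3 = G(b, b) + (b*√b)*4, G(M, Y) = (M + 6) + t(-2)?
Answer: -718379063/30906 ≈ -23244.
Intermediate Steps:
G(M, Y) = 5 + M (G(M, Y) = (M + 6) - 1 = (6 + M) - 1 = 5 + M)
g(b) = 8 + b + 4*b^(3/2) (g(b) = 3 + ((5 + b) + (b*√b)*4) = 3 + ((5 + b) + b^(3/2)*4) = 3 + ((5 + b) + 4*b^(3/2)) = 3 + (5 + b + 4*b^(3/2)) = 8 + b + 4*b^(3/2))
(g(k(12, 13)) + 1/30906) - 23369 = ((8 + 9 + 4*9^(3/2)) + 1/30906) - 23369 = ((8 + 9 + 4*27) + 1/30906) - 23369 = ((8 + 9 + 108) + 1/30906) - 23369 = (125 + 1/30906) - 23369 = 3863251/30906 - 23369 = -718379063/30906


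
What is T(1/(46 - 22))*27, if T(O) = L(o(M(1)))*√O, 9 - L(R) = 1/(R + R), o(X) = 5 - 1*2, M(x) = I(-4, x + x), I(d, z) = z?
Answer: 159*√6/8 ≈ 48.684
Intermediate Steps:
M(x) = 2*x (M(x) = x + x = 2*x)
o(X) = 3 (o(X) = 5 - 2 = 3)
L(R) = 9 - 1/(2*R) (L(R) = 9 - 1/(R + R) = 9 - 1/(2*R))
T(O) = 53*√O/6 (T(O) = (9 - ½/3)*√O = (9 - ½*⅓)*√O = (9 - ⅙)*√O = 53*√O/6)
T(1/(46 - 22))*27 = (53*√(1/(46 - 22))/6)*27 = (53*√(1/24)/6)*27 = (53*(√6/12)/6)*27 = (53*√6/72)*27 = 159*√6/8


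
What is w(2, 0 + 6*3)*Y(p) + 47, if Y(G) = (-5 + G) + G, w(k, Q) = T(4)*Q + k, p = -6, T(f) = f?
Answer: -1211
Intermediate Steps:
w(k, Q) = k + 4*Q (w(k, Q) = 4*Q + k = k + 4*Q)
Y(G) = -5 + 2*G
w(2, 0 + 6*3)*Y(p) + 47 = (2 + 4*(0 + 6*3))*(-5 + 2*(-6)) + 47 = (2 + 4*(0 + 18))*(-5 - 12) + 47 = (2 + 4*18)*(-17) + 47 = (2 + 72)*(-17) + 47 = 74*(-17) + 47 = -1258 + 47 = -1211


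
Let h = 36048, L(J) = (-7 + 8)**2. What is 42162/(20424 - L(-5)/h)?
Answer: 1519855776/736244351 ≈ 2.0643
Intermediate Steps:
L(J) = 1 (L(J) = 1**2 = 1)
42162/(20424 - L(-5)/h) = 42162/(20424 - 1/36048) = 42162/(736244351/36048) = 42162*(36048/736244351) = 1519855776/736244351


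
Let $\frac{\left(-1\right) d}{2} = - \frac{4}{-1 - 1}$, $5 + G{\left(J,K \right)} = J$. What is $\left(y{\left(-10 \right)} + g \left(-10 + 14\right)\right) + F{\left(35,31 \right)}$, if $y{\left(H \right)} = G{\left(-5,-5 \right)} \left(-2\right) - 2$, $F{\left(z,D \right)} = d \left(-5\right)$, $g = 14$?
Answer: $94$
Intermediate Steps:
$G{\left(J,K \right)} = -5 + J$
$d = -4$ ($d = - 2 \left(- \frac{4}{-1 - 1}\right) = - 2 \left(- \frac{4}{-2}\right) = - 2 \left(\left(-4\right) \left(- \frac{1}{2}\right)\right) = \left(-2\right) 2 = -4$)
$F{\left(z,D \right)} = 20$ ($F{\left(z,D \right)} = \left(-4\right) \left(-5\right) = 20$)
$y{\left(H \right)} = 18$ ($y{\left(H \right)} = \left(-5 - 5\right) \left(-2\right) - 2 = \left(-10\right) \left(-2\right) - 2 = 20 - 2 = 18$)
$\left(y{\left(-10 \right)} + g \left(-10 + 14\right)\right) + F{\left(35,31 \right)} = \left(18 + 14 \left(-10 + 14\right)\right) + 20 = \left(18 + 14 \cdot 4\right) + 20 = \left(18 + 56\right) + 20 = 74 + 20 = 94$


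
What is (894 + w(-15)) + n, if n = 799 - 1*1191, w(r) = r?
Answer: 487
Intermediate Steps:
n = -392 (n = 799 - 1191 = -392)
(894 + w(-15)) + n = (894 - 15) - 392 = 879 - 392 = 487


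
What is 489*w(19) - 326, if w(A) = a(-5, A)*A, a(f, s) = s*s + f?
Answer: 3307270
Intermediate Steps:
a(f, s) = f + s² (a(f, s) = s² + f = f + s²)
w(A) = A*(-5 + A²) (w(A) = (-5 + A²)*A = A*(-5 + A²))
489*w(19) - 326 = 489*(19*(-5 + 19²)) - 326 = 489*(19*(-5 + 361)) - 326 = 489*(19*356) - 326 = 489*6764 - 326 = 3307596 - 326 = 3307270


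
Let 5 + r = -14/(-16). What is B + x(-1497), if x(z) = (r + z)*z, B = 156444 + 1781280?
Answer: 33479265/8 ≈ 4.1849e+6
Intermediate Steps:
r = -33/8 (r = -5 - 14/(-16) = -5 - 14*(-1/16) = -5 + 7/8 = -33/8 ≈ -4.1250)
B = 1937724
x(z) = z*(-33/8 + z) (x(z) = (-33/8 + z)*z = z*(-33/8 + z))
B + x(-1497) = 1937724 + (⅛)*(-1497)*(-33 + 8*(-1497)) = 1937724 + (⅛)*(-1497)*(-33 - 11976) = 1937724 + (⅛)*(-1497)*(-12009) = 1937724 + 17977473/8 = 33479265/8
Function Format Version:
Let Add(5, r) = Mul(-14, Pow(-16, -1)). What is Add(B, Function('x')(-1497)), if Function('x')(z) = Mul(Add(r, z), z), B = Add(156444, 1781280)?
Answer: Rational(33479265, 8) ≈ 4.1849e+6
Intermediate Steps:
r = Rational(-33, 8) (r = Add(-5, Mul(-14, Pow(-16, -1))) = Add(-5, Mul(-14, Rational(-1, 16))) = Add(-5, Rational(7, 8)) = Rational(-33, 8) ≈ -4.1250)
B = 1937724
Function('x')(z) = Mul(z, Add(Rational(-33, 8), z)) (Function('x')(z) = Mul(Add(Rational(-33, 8), z), z) = Mul(z, Add(Rational(-33, 8), z)))
Add(B, Function('x')(-1497)) = Add(1937724, Mul(Rational(1, 8), -1497, Add(-33, Mul(8, -1497)))) = Add(1937724, Mul(Rational(1, 8), -1497, Add(-33, -11976))) = Add(1937724, Mul(Rational(1, 8), -1497, -12009)) = Add(1937724, Rational(17977473, 8)) = Rational(33479265, 8)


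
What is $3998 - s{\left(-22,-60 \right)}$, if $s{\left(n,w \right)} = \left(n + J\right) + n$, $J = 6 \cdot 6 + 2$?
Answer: $4004$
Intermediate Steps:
$J = 38$ ($J = 36 + 2 = 38$)
$s{\left(n,w \right)} = 38 + 2 n$ ($s{\left(n,w \right)} = \left(n + 38\right) + n = \left(38 + n\right) + n = 38 + 2 n$)
$3998 - s{\left(-22,-60 \right)} = 3998 - \left(38 + 2 \left(-22\right)\right) = 3998 - \left(38 - 44\right) = 3998 - -6 = 3998 + 6 = 4004$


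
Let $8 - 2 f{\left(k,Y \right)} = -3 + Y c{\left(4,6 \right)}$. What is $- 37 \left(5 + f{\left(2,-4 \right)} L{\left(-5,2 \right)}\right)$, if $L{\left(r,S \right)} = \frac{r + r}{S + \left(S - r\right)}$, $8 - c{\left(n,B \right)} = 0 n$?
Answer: $\frac{6290}{9} \approx 698.89$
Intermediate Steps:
$c{\left(n,B \right)} = 8$ ($c{\left(n,B \right)} = 8 - 0 n = 8 - 0 = 8 + 0 = 8$)
$f{\left(k,Y \right)} = \frac{11}{2} - 4 Y$ ($f{\left(k,Y \right)} = 4 - \frac{-3 + Y 8}{2} = 4 - \frac{-3 + 8 Y}{2} = 4 - \left(- \frac{3}{2} + 4 Y\right) = \frac{11}{2} - 4 Y$)
$L{\left(r,S \right)} = \frac{2 r}{- r + 2 S}$
$- 37 \left(5 + f{\left(2,-4 \right)} L{\left(-5,2 \right)}\right) = - 37 \left(5 + \left(\frac{11}{2} - -16\right) 2 \left(-5\right) \frac{1}{\left(-1\right) \left(-5\right) + 2 \cdot 2}\right) = - 37 \left(5 + \left(\frac{11}{2} + 16\right) 2 \left(-5\right) \frac{1}{5 + 4}\right) = - 37 \left(5 + \frac{43 \cdot 2 \left(-5\right) \frac{1}{9}}{2}\right) = - 37 \left(5 + \frac{43}{2} \left(- \frac{10}{9}\right)\right) = - 37 \left(5 - \frac{215}{9}\right) = \left(-37\right) \left(- \frac{170}{9}\right) = \frac{6290}{9}$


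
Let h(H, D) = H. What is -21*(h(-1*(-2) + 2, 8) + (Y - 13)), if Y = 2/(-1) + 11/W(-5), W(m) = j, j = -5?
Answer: 1386/5 ≈ 277.20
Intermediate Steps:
W(m) = -5
Y = -21/5 (Y = 2/(-1) + 11/(-5) = 2*(-1) + 11*(-⅕) = -2 - 11/5 = -21/5 ≈ -4.2000)
-21*(h(-1*(-2) + 2, 8) + (Y - 13)) = -21*((-1*(-2) + 2) + (-21/5 - 13)) = -21*((2 + 2) - 86/5) = -21*(4 - 86/5) = -21*(-66/5) = 1386/5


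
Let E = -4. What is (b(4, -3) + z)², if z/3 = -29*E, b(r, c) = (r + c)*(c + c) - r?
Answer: 114244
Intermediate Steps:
b(r, c) = -r + 2*c*(c + r) (b(r, c) = (c + r)*(2*c) - r = 2*c*(c + r) - r = -r + 2*c*(c + r))
z = 348 (z = 3*(-29*(-4)) = 3*116 = 348)
(b(4, -3) + z)² = ((-1*4 + 2*(-3)² + 2*(-3)*4) + 348)² = ((-4 + 2*9 - 24) + 348)² = ((-4 + 18 - 24) + 348)² = (-10 + 348)² = 338² = 114244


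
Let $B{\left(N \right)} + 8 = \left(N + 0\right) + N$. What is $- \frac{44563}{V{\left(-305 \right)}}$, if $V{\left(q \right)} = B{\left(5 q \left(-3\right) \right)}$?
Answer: $- \frac{44563}{9142} \approx -4.8745$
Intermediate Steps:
$B{\left(N \right)} = -8 + 2 N$ ($B{\left(N \right)} = -8 + \left(\left(N + 0\right) + N\right) = -8 + \left(N + N\right) = -8 + 2 N$)
$V{\left(q \right)} = -8 - 30 q$ ($V{\left(q \right)} = -8 + 2 \cdot 5 q \left(-3\right) = -8 + 2 \left(- 15 q\right) = -8 - 30 q$)
$- \frac{44563}{V{\left(-305 \right)}} = - \frac{44563}{-8 - -9150} = - \frac{44563}{-8 + 9150} = - \frac{44563}{9142}$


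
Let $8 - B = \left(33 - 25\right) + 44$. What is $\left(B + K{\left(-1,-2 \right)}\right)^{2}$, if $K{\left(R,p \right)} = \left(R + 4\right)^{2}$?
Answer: $1225$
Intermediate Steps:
$B = -44$ ($B = 8 - \left(\left(33 - 25\right) + 44\right) = 8 - \left(8 + 44\right) = 8 - 52 = -44$)
$K{\left(R,p \right)} = \left(4 + R\right)^{2}$
$\left(B + K{\left(-1,-2 \right)}\right)^{2} = \left(-44 + \left(4 - 1\right)^{2}\right)^{2} = \left(-44 + 3^{2}\right)^{2} = \left(-44 + 9\right)^{2} = \left(-35\right)^{2} = 1225$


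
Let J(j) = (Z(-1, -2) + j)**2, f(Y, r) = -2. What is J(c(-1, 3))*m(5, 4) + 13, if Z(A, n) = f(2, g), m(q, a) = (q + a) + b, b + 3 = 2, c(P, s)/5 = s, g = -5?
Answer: 1365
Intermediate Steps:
c(P, s) = 5*s
b = -1 (b = -3 + 2 = -1)
m(q, a) = -1 + a + q (m(q, a) = (q + a) - 1 = (a + q) - 1 = -1 + a + q)
Z(A, n) = -2
J(j) = (-2 + j)**2
J(c(-1, 3))*m(5, 4) + 13 = (-2 + 5*3)**2*(-1 + 4 + 5) + 13 = (-2 + 15)**2*8 + 13 = 13**2*8 + 13 = 169*8 + 13 = 1352 + 13 = 1365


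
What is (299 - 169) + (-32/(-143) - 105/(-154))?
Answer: 37439/286 ≈ 130.91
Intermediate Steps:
(299 - 169) + (-32/(-143) - 105/(-154)) = 130 + (-32*(-1/143) - 105*(-1/154)) = 130 + (32/143 + 15/22) = 130 + 259/286 = 37439/286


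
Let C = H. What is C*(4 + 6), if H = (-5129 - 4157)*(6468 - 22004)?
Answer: 1442672960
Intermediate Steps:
H = 144267296 (H = -9286*(-15536) = 144267296)
C = 144267296
C*(4 + 6) = 144267296*(4 + 6) = 144267296*10 = 1442672960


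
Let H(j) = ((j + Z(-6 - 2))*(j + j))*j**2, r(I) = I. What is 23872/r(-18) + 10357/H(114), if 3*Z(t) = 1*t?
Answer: -437508053899/329890464 ≈ -1326.2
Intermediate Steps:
Z(t) = t/3 (Z(t) = (1*t)/3 = t/3)
H(j) = 2*j**3*(-8/3 + j) (H(j) = ((j + (-6 - 2)/3)*(j + j))*j**2 = ((j + (1/3)*(-8))*(2*j))*j**2 = ((j - 8/3)*(2*j))*j**2 = ((-8/3 + j)*(2*j))*j**2 = (2*j*(-8/3 + j))*j**2 = 2*j**3*(-8/3 + j))
23872/r(-18) + 10357/H(114) = 23872/(-18) + 10357/((114**3*(-16/3 + 2*114))) = 23872*(-1/18) + 10357/((1481544*(-16/3 + 228))) = -11936/9 + 10357/((1481544*(668/3))) = -11936/9 + 10357/329890464 = -437508053899/329890464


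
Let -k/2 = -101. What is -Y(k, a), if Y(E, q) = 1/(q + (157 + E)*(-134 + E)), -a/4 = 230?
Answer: -1/23492 ≈ -4.2568e-5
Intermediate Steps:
a = -920 (a = -4*230 = -920)
k = 202 (k = -2*(-101) = 202)
Y(E, q) = 1/(q + (-134 + E)*(157 + E))
-Y(k, a) = -1/(-21038 - 920 + 202**2 + 23*202) = -1/(-21038 - 920 + 40804 + 4646) = -1/23492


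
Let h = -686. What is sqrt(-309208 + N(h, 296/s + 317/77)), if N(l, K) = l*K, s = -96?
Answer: I*sqrt(1349998518)/66 ≈ 556.7*I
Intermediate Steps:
N(l, K) = K*l
sqrt(-309208 + N(h, 296/s + 317/77)) = sqrt(-309208 + (296/(-96) + 317/77)*(-686)) = sqrt(-309208 + (296*(-1/96) + 317*(1/77))*(-686)) = sqrt(-309208 + (-37/12 + 317/77)*(-686)) = sqrt(-309208 + (955/924)*(-686)) = sqrt(-309208 - 46795/66) = sqrt(-20454523/66) = I*sqrt(1349998518)/66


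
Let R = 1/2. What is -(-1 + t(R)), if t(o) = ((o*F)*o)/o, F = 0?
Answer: 1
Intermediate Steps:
R = ½ ≈ 0.50000
t(o) = 0 (t(o) = ((o*0)*o)/o = (0*o)/o = 0/o = 0)
-(-1 + t(R)) = -(-1 + 0) = -1*(-1) = 1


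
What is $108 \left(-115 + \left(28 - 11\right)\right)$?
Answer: $-10584$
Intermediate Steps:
$108 \left(-115 + \left(28 - 11\right)\right) = 108 \left(-115 + 17\right) = 108 \left(-98\right) = -10584$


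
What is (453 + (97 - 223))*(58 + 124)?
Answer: 59514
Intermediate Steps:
(453 + (97 - 223))*(58 + 124) = (453 - 126)*182 = 327*182 = 59514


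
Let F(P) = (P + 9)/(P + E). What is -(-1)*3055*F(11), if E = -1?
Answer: 6110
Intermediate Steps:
F(P) = (9 + P)/(-1 + P) (F(P) = (P + 9)/(P - 1) = (9 + P)/(-1 + P))
-(-1)*3055*F(11) = -(-1)*3055*((9 + 11)/(-1 + 11)) = -(-1)*3055*(20/10) = -(-1)*3055*((⅒)*20) = -(-1)*3055*2 = -(-1)*6110 = -1*(-6110) = 6110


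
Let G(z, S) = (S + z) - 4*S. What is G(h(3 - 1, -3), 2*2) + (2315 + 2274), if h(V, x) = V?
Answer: 4579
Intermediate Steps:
G(z, S) = z - 3*S
G(h(3 - 1, -3), 2*2) + (2315 + 2274) = ((3 - 1) - 6*2) + (2315 + 2274) = (2 - 3*4) + 4589 = (2 - 12) + 4589 = -10 + 4589 = 4579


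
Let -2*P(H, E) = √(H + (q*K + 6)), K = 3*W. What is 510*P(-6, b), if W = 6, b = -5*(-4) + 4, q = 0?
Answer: 0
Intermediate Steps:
b = 24 (b = 20 + 4 = 24)
K = 18 (K = 3*6 = 18)
P(H, E) = -√(6 + H)/2 (P(H, E) = -√(H + (0*18 + 6))/2 = -√(H + (0 + 6))/2 = -√(H + 6)/2 = -√(6 + H)/2)
510*P(-6, b) = 510*(-√(6 - 6)/2) = 510*(-√0/2) = 510*(-½*0) = 510*0 = 0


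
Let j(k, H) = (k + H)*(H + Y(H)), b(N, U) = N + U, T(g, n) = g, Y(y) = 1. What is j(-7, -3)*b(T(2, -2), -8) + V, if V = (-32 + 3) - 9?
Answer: -158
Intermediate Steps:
V = -38 (V = -29 - 9 = -38)
j(k, H) = (1 + H)*(H + k) (j(k, H) = (k + H)*(H + 1) = (H + k)*(1 + H) = (1 + H)*(H + k))
j(-7, -3)*b(T(2, -2), -8) + V = (-3 - 7 + (-3)**2 - 3*(-7))*(2 - 8) - 38 = (-3 - 7 + 9 + 21)*(-6) - 38 = 20*(-6) - 38 = -120 - 38 = -158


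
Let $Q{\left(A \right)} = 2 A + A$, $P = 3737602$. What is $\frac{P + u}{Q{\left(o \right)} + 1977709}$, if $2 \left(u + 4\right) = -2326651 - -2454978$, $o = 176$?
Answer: $\frac{7603523}{3956474} \approx 1.9218$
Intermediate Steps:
$u = \frac{128319}{2}$ ($u = -4 + \frac{-2326651 - -2454978}{2} = -4 + \frac{-2326651 + 2454978}{2} = -4 + \frac{1}{2} \cdot 128327 = -4 + \frac{128327}{2} = \frac{128319}{2} \approx 64160.0$)
$Q{\left(A \right)} = 3 A$
$\frac{P + u}{Q{\left(o \right)} + 1977709} = \frac{3737602 + \frac{128319}{2}}{3 \cdot 176 + 1977709} = \frac{7603523}{2 \left(528 + 1977709\right)} = \frac{7603523}{2 \cdot 1978237} = \frac{7603523}{2} \cdot \frac{1}{1978237} = \frac{7603523}{3956474}$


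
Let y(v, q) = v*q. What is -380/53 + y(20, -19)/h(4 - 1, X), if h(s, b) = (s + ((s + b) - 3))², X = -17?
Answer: -23655/2597 ≈ -9.1086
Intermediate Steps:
y(v, q) = q*v
h(s, b) = (-3 + b + 2*s)² (h(s, b) = (s + ((b + s) - 3))² = (s + (-3 + b + s))² = (-3 + b + 2*s)²)
-380/53 + y(20, -19)/h(4 - 1, X) = -380/53 + (-19*20)/((-3 - 17 + 2*(4 - 1))²) = -380*1/53 - 380/(-3 - 17 + 2*3)² = -380/53 - 380/(-3 - 17 + 6)² = -380/53 - 380/((-14)²) = -380/53 - 380/196 = -380/53 - 380*1/196 = -380/53 - 95/49 = -23655/2597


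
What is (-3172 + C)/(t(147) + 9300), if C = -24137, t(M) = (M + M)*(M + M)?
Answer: -9103/31912 ≈ -0.28525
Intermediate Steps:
t(M) = 4*M² (t(M) = (2*M)*(2*M) = 4*M²)
(-3172 + C)/(t(147) + 9300) = (-3172 - 24137)/(4*147² + 9300) = -27309/(4*21609 + 9300) = -27309/(86436 + 9300) = -27309/95736 = -27309*1/95736 = -9103/31912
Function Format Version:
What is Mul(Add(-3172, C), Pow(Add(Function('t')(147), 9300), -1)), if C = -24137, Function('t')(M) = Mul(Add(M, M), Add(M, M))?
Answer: Rational(-9103, 31912) ≈ -0.28525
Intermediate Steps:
Function('t')(M) = Mul(4, Pow(M, 2)) (Function('t')(M) = Mul(Mul(2, M), Mul(2, M)) = Mul(4, Pow(M, 2)))
Mul(Add(-3172, C), Pow(Add(Function('t')(147), 9300), -1)) = Mul(Add(-3172, -24137), Pow(Add(Mul(4, Pow(147, 2)), 9300), -1)) = Mul(-27309, Pow(Add(Mul(4, 21609), 9300), -1)) = Mul(-27309, Pow(Add(86436, 9300), -1)) = Mul(-27309, Pow(95736, -1)) = Mul(-27309, Rational(1, 95736)) = Rational(-9103, 31912)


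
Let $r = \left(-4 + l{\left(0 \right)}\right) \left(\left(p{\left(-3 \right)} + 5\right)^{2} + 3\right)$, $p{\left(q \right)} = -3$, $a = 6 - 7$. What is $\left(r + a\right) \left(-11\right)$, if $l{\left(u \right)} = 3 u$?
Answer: $319$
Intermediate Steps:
$a = -1$ ($a = 6 - 7 = -1$)
$r = -28$ ($r = \left(-4 + 3 \cdot 0\right) \left(\left(-3 + 5\right)^{2} + 3\right) = \left(-4 + 0\right) \left(2^{2} + 3\right) = - 4 \left(4 + 3\right) = \left(-4\right) 7 = -28$)
$\left(r + a\right) \left(-11\right) = \left(-28 - 1\right) \left(-11\right) = \left(-29\right) \left(-11\right) = 319$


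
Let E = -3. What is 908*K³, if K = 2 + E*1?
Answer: -908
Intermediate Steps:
K = -1 (K = 2 - 3*1 = 2 - 3 = -1)
908*K³ = 908*(-1)³ = 908*(-1) = -908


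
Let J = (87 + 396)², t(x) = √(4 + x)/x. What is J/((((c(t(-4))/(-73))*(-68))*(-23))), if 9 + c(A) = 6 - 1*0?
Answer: 246813/68 ≈ 3629.6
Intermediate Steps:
t(x) = √(4 + x)/x
c(A) = -3 (c(A) = -9 + (6 - 1*0) = -9 + (6 + 0) = -9 + 6 = -3)
J = 233289 (J = 483² = 233289)
J/((((c(t(-4))/(-73))*(-68))*(-23))) = 233289/(((-3/(-73)*(-68))*(-23))) = 233289/(((-3*(-1/73)*(-68))*(-23))) = 233289/((((3/73)*(-68))*(-23))) = 233289/((-204/73*(-23))) = 233289/(4692/73) = 233289*(73/4692) = 246813/68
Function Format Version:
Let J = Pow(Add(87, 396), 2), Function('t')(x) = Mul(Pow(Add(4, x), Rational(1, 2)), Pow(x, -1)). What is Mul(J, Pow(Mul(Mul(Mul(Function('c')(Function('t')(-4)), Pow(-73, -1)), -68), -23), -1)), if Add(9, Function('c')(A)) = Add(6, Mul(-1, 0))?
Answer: Rational(246813, 68) ≈ 3629.6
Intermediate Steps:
Function('t')(x) = Mul(Pow(x, -1), Pow(Add(4, x), Rational(1, 2)))
Function('c')(A) = -3 (Function('c')(A) = Add(-9, Add(6, Mul(-1, 0))) = Add(-9, Add(6, 0)) = Add(-9, 6) = -3)
J = 233289 (J = Pow(483, 2) = 233289)
Mul(J, Pow(Mul(Mul(Mul(Function('c')(Function('t')(-4)), Pow(-73, -1)), -68), -23), -1)) = Mul(233289, Pow(Mul(Mul(Mul(-3, Pow(-73, -1)), -68), -23), -1)) = Mul(233289, Pow(Mul(Mul(Mul(-3, Rational(-1, 73)), -68), -23), -1)) = Mul(233289, Pow(Mul(Mul(Rational(3, 73), -68), -23), -1)) = Mul(233289, Pow(Mul(Rational(-204, 73), -23), -1)) = Mul(233289, Pow(Rational(4692, 73), -1)) = Mul(233289, Rational(73, 4692)) = Rational(246813, 68)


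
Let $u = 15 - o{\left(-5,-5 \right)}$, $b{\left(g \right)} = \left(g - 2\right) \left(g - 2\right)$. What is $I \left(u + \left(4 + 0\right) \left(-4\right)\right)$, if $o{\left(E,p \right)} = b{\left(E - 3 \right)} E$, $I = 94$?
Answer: $46906$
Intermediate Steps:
$b{\left(g \right)} = \left(-2 + g\right)^{2}$ ($b{\left(g \right)} = \left(-2 + g\right) \left(-2 + g\right) = \left(-2 + g\right)^{2}$)
$o{\left(E,p \right)} = E \left(-5 + E\right)^{2}$ ($o{\left(E,p \right)} = \left(-2 + \left(E - 3\right)\right)^{2} E = \left(-2 + \left(-3 + E\right)\right)^{2} E = \left(-5 + E\right)^{2} E = E \left(-5 + E\right)^{2}$)
$u = 515$ ($u = 15 - - 5 \left(-5 - 5\right)^{2} = 15 - - 5 \left(-10\right)^{2} = 15 - \left(-5\right) 100 = 15 - -500 = 15 + 500 = 515$)
$I \left(u + \left(4 + 0\right) \left(-4\right)\right) = 94 \left(515 + \left(4 + 0\right) \left(-4\right)\right) = 94 \left(515 + 4 \left(-4\right)\right) = 94 \left(515 - 16\right) = 94 \cdot 499 = 46906$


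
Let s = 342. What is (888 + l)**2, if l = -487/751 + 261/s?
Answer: 642369886730289/814417444 ≈ 7.8875e+5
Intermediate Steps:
l = 3273/28538 (l = -487/751 + 261/342 = -487*1/751 + 261*(1/342) = -487/751 + 29/38 = 3273/28538 ≈ 0.11469)
(888 + l)**2 = (888 + 3273/28538)**2 = (25345017/28538)**2 = 642369886730289/814417444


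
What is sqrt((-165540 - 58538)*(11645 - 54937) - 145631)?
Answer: sqrt(9700639145) ≈ 98492.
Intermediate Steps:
sqrt((-165540 - 58538)*(11645 - 54937) - 145631) = sqrt(-224078*(-43292) - 145631) = sqrt(9700784776 - 145631) = sqrt(9700639145)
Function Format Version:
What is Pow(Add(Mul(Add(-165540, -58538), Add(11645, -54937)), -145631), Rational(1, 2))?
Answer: Pow(9700639145, Rational(1, 2)) ≈ 98492.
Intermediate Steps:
Pow(Add(Mul(Add(-165540, -58538), Add(11645, -54937)), -145631), Rational(1, 2)) = Pow(Add(Mul(-224078, -43292), -145631), Rational(1, 2)) = Pow(Add(9700784776, -145631), Rational(1, 2)) = Pow(9700639145, Rational(1, 2))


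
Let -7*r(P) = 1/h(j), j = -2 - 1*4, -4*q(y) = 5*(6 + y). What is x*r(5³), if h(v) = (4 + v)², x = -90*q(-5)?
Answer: -225/56 ≈ -4.0179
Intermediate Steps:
q(y) = -15/2 - 5*y/4 (q(y) = -5*(6 + y)/4 = -(30 + 5*y)/4 = -15/2 - 5*y/4)
j = -6 (j = -2 - 4 = -6)
x = 225/2 (x = -90*(-15/2 - 5/4*(-5)) = -90*(-15/2 + 25/4) = -90*(-5/4) = 225/2 ≈ 112.50)
r(P) = -1/28 (r(P) = -1/(7*(4 - 6)²) = -1/(7*((-2)²)) = -⅐/4 = -⅐*¼ = -1/28)
x*r(5³) = (225/2)*(-1/28) = -225/56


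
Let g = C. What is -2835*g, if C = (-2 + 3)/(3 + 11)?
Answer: -405/2 ≈ -202.50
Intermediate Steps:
C = 1/14 ≈ 0.071429
g = 1/14 ≈ 0.071429
-2835*g = -2835*1/14 = -405/2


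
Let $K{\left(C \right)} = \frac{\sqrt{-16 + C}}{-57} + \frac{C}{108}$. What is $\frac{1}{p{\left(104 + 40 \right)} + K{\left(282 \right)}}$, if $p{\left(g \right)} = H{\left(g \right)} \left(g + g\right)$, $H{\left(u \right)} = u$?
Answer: $\frac{36473958}{1512743223661} + \frac{108 \sqrt{266}}{10589202565627} \approx 2.4111 \cdot 10^{-5}$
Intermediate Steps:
$p{\left(g \right)} = 2 g^{2}$ ($p{\left(g \right)} = g \left(g + g\right) = g 2 g = 2 g^{2}$)
$K{\left(C \right)} = - \frac{\sqrt{-16 + C}}{57} + \frac{C}{108}$ ($K{\left(C \right)} = \sqrt{-16 + C} \left(- \frac{1}{57}\right) + C \frac{1}{108} = - \frac{\sqrt{-16 + C}}{57} + \frac{C}{108}$)
$\frac{1}{p{\left(104 + 40 \right)} + K{\left(282 \right)}} = \frac{1}{2 \left(104 + 40\right)^{2} + \left(- \frac{\sqrt{-16 + 282}}{57} + \frac{1}{108} \cdot 282\right)} = \frac{1}{2 \cdot 144^{2} + \left(- \frac{\sqrt{266}}{57} + \frac{47}{18}\right)} = \frac{1}{2 \cdot 20736 + \left(\frac{47}{18} - \frac{\sqrt{266}}{57}\right)} = \frac{1}{41472 + \left(\frac{47}{18} - \frac{\sqrt{266}}{57}\right)} = \frac{1}{\frac{746543}{18} - \frac{\sqrt{266}}{57}}$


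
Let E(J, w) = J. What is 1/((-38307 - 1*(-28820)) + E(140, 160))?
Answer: -1/9347 ≈ -0.00010699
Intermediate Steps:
1/((-38307 - 1*(-28820)) + E(140, 160)) = 1/((-38307 - 1*(-28820)) + 140) = 1/((-38307 + 28820) + 140) = 1/(-9487 + 140) = 1/(-9347) = -1/9347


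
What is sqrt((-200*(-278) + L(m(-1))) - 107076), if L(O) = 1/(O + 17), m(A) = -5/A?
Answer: I*sqrt(24914362)/22 ≈ 226.88*I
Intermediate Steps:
L(O) = 1/(17 + O)
sqrt((-200*(-278) + L(m(-1))) - 107076) = sqrt((-200*(-278) + 1/(17 - 5/(-1))) - 107076) = sqrt((55600 + 1/(17 - 5*(-1))) - 107076) = sqrt((55600 + 1/(17 + 5)) - 107076) = sqrt((55600 + 1/22) - 107076) = sqrt(1223201/22 - 107076) = sqrt(-1132471/22) = I*sqrt(24914362)/22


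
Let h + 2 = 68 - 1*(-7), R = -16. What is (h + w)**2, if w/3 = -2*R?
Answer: 28561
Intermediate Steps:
w = 96 (w = 3*(-2*(-16)) = 3*32 = 96)
h = 73 (h = -2 + (68 - 1*(-7)) = -2 + (68 + 7) = -2 + 75 = 73)
(h + w)**2 = (73 + 96)**2 = 169**2 = 28561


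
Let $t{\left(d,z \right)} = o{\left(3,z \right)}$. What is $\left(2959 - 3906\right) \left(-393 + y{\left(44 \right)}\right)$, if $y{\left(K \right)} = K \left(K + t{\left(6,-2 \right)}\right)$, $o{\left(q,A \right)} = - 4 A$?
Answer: $-1794565$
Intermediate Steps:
$t{\left(d,z \right)} = - 4 z$
$y{\left(K \right)} = K \left(8 + K\right)$ ($y{\left(K \right)} = K \left(K - -8\right) = K \left(K + 8\right) = K \left(8 + K\right)$)
$\left(2959 - 3906\right) \left(-393 + y{\left(44 \right)}\right) = \left(2959 - 3906\right) \left(-393 + 44 \left(8 + 44\right)\right) = - 947 \left(-393 + 44 \cdot 52\right) = - 947 \left(-393 + 2288\right) = \left(-947\right) 1895 = -1794565$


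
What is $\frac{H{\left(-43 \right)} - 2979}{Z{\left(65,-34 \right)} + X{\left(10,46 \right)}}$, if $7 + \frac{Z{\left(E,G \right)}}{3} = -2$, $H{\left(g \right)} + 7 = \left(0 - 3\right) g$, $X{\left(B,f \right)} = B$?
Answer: $\frac{2857}{17} \approx 168.06$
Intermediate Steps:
$H{\left(g \right)} = -7 - 3 g$ ($H{\left(g \right)} = -7 + \left(0 - 3\right) g = -7 - 3 g$)
$Z{\left(E,G \right)} = -27$ ($Z{\left(E,G \right)} = -21 + 3 \left(-2\right) = -21 - 6 = -27$)
$\frac{H{\left(-43 \right)} - 2979}{Z{\left(65,-34 \right)} + X{\left(10,46 \right)}} = \frac{\left(-7 - -129\right) - 2979}{-27 + 10} = \frac{\left(-7 + 129\right) - 2979}{-17} = \left(122 - 2979\right) \left(- \frac{1}{17}\right) = \left(-2857\right) \left(- \frac{1}{17}\right) = \frac{2857}{17}$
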